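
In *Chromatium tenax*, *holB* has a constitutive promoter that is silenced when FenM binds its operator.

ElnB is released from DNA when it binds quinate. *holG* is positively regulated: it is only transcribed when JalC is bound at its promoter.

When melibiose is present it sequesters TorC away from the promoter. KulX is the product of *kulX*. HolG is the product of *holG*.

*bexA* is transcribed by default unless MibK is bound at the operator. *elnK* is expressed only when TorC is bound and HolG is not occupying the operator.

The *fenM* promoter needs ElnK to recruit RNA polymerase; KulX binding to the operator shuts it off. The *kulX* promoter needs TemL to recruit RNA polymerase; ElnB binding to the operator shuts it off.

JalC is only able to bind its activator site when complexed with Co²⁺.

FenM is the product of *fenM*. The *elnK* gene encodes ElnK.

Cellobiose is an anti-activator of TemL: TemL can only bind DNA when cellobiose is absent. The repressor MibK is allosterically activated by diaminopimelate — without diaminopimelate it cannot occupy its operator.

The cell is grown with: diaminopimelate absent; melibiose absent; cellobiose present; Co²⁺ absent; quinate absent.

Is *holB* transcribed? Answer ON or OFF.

Co²⁺ is absent, so JalC is inactive.
Required activator JalC is absent, so *holG* is not transcribed.
So HolG is not produced.
Melibiose is absent, so TorC is active.
No repressor is bound and TorC is active, so *elnK* is transcribed.
So ElnK is produced and active.
Cellobiose is present, so TemL is inactive.
Quinate is absent, so ElnB is active.
With repressor ElnB bound, *kulX* is not transcribed.
So KulX is not produced.
No repressor is bound and ElnK is active, so *fenM* is transcribed.
So FenM is produced and active.
With repressor FenM bound, *holB* is not transcribed.

OFF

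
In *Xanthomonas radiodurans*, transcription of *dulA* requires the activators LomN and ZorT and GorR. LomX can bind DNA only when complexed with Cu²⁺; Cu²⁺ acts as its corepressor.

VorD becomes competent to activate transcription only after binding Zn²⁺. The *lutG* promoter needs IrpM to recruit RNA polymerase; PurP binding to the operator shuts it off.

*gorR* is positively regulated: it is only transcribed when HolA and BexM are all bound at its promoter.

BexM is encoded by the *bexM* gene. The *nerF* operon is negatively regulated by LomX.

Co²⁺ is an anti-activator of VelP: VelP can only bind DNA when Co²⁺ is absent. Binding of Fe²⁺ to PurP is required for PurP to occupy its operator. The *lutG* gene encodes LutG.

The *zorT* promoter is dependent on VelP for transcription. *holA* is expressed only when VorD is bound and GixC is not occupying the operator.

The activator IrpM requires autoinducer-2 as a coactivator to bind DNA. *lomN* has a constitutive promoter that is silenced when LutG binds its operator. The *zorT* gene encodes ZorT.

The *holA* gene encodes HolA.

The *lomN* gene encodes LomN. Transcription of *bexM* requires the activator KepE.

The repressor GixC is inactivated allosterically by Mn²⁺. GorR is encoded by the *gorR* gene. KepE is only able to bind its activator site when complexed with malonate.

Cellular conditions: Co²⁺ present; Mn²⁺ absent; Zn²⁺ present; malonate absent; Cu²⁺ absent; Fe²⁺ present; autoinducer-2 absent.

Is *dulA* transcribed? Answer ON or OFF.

Autoinducer-2 is absent, so IrpM is inactive.
Fe²⁺ is present, so PurP is active.
With repressor PurP bound, *lutG* is not transcribed.
So LutG is not produced.
With no repressor bound, *lomN* is transcribed.
So LomN is produced and active.
Co²⁺ is present, so VelP is inactive.
Required activator VelP is absent, so *zorT* is not transcribed.
So ZorT is not produced.
Mn²⁺ is absent, so GixC is active.
Zn²⁺ is present, so VorD is active.
With repressor GixC bound, *holA* is not transcribed.
So HolA is not produced.
Malonate is absent, so KepE is inactive.
Required activator KepE is absent, so *bexM* is not transcribed.
So BexM is not produced.
Required activator HolA is absent, so *gorR* is not transcribed.
So GorR is not produced.
Required activator ZorT is absent, so *dulA* is not transcribed.

OFF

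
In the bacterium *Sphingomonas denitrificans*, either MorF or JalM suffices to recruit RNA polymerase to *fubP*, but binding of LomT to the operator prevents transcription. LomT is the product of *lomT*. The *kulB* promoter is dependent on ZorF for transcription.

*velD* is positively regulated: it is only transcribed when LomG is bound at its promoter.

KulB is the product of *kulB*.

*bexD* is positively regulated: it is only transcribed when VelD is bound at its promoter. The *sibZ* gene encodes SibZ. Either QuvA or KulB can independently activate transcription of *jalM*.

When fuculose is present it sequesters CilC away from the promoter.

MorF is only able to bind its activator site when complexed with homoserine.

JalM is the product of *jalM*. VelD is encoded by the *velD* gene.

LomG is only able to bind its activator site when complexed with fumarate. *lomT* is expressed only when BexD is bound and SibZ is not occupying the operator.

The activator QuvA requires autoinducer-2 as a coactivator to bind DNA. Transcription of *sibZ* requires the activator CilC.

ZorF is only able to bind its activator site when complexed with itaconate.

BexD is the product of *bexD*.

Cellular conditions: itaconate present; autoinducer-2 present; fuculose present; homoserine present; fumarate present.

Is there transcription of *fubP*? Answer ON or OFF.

OFF

Homoserine is present, so MorF is active.
Autoinducer-2 is present, so QuvA is active.
Itaconate is present, so ZorF is active.
No repressor is bound and ZorF is active, so *kulB* is transcribed.
So KulB is produced and active.
Activator QuvA is present, so *jalM* is transcribed.
So JalM is produced and active.
Fumarate is present, so LomG is active.
No repressor is bound and LomG is active, so *velD* is transcribed.
So VelD is produced and active.
No repressor is bound and VelD is active, so *bexD* is transcribed.
So BexD is produced and active.
Fuculose is present, so CilC is inactive.
Required activator CilC is absent, so *sibZ* is not transcribed.
So SibZ is not produced.
No repressor is bound and BexD is active, so *lomT* is transcribed.
So LomT is produced and active.
With repressor LomT bound, *fubP* is not transcribed.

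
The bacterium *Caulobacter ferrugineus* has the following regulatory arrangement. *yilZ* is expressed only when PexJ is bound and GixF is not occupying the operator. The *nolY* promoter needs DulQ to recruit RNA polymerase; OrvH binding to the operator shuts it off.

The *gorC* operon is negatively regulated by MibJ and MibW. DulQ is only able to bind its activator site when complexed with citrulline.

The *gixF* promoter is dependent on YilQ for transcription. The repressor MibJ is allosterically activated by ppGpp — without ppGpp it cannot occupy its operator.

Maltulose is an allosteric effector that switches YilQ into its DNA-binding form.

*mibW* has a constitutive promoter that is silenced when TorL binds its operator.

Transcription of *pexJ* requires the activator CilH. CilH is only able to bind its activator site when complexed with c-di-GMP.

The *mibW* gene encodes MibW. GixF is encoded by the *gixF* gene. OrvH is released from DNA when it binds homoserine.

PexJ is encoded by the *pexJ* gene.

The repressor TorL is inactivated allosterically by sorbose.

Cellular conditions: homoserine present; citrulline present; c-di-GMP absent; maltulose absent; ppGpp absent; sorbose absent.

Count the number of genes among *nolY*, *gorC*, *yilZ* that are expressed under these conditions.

Citrulline is present, so DulQ is active.
Homoserine is present, so OrvH is inactive.
No repressor is bound and DulQ is active, so *nolY* is transcribed.
→ *nolY* is ON.
ppGpp is absent, so MibJ is inactive.
Sorbose is absent, so TorL is active.
With repressor TorL bound, *mibW* is not transcribed.
So MibW is not produced.
With no repressor bound, *gorC* is transcribed.
→ *gorC* is ON.
c-di-GMP is absent, so CilH is inactive.
Required activator CilH is absent, so *pexJ* is not transcribed.
So PexJ is not produced.
Maltulose is absent, so YilQ is inactive.
Required activator YilQ is absent, so *gixF* is not transcribed.
So GixF is not produced.
Required activator PexJ is absent, so *yilZ* is not transcribed.
→ *yilZ* is OFF.
2 of the 3 genes are transcribed.

2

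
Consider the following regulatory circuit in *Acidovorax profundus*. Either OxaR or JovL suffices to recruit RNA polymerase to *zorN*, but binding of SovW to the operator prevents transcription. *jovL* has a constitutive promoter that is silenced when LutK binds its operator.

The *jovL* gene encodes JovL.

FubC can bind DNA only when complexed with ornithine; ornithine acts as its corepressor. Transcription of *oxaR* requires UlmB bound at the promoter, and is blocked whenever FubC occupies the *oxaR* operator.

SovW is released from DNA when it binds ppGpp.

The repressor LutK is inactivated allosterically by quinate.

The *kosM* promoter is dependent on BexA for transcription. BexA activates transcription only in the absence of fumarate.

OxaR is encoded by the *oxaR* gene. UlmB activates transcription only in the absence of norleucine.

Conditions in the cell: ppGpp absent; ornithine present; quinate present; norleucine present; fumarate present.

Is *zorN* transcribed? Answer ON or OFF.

ppGpp is absent, so SovW is active.
Norleucine is present, so UlmB is inactive.
Ornithine is present, so FubC is active.
With repressor FubC bound, *oxaR* is not transcribed.
So OxaR is not produced.
Quinate is present, so LutK is inactive.
With no repressor bound, *jovL* is transcribed.
So JovL is produced and active.
With repressor SovW bound, *zorN* is not transcribed.

OFF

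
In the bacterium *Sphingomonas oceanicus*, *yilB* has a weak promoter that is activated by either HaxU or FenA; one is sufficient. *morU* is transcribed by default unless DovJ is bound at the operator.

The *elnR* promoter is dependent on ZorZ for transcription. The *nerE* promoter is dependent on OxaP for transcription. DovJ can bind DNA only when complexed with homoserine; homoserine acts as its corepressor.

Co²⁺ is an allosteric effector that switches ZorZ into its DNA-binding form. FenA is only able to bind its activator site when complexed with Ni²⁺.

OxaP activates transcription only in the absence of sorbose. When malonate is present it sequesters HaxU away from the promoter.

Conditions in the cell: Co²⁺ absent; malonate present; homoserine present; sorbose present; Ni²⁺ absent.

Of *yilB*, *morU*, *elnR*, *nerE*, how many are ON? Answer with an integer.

Malonate is present, so HaxU is inactive.
Ni²⁺ is absent, so FenA is inactive.
No activator is available at the *yilB* promoter, so *yilB* is not transcribed.
→ *yilB* is OFF.
Homoserine is present, so DovJ is active.
With repressor DovJ bound, *morU* is not transcribed.
→ *morU* is OFF.
Co²⁺ is absent, so ZorZ is inactive.
Required activator ZorZ is absent, so *elnR* is not transcribed.
→ *elnR* is OFF.
Sorbose is present, so OxaP is inactive.
Required activator OxaP is absent, so *nerE* is not transcribed.
→ *nerE* is OFF.
0 of the 4 genes are transcribed.

0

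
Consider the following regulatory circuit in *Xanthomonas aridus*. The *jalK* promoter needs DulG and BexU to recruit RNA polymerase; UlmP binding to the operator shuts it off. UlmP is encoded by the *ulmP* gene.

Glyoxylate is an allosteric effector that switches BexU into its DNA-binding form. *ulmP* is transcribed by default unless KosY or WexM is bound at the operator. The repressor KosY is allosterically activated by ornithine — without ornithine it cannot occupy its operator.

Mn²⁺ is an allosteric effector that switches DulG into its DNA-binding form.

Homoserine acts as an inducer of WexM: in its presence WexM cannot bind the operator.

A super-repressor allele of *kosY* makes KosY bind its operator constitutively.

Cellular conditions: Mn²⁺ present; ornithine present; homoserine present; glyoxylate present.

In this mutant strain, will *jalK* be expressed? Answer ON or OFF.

ON

KosY is constitutively active in this strain.
Homoserine is present, so WexM is inactive.
With repressor KosY bound, *ulmP* is not transcribed.
So UlmP is not produced.
Mn²⁺ is present, so DulG is active.
Glyoxylate is present, so BexU is active.
No repressor is bound and DulG and BexU are active, so *jalK* is transcribed.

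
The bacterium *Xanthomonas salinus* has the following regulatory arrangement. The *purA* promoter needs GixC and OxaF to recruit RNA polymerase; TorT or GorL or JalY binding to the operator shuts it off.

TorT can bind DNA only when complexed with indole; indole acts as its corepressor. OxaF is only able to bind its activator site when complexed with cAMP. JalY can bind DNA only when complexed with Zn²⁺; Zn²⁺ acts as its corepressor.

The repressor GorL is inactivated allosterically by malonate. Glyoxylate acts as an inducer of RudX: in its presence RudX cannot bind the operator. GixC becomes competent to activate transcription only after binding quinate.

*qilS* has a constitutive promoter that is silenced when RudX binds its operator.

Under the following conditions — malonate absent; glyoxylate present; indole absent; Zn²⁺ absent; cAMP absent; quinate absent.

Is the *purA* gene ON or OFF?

OFF

Quinate is absent, so GixC is inactive.
cAMP is absent, so OxaF is inactive.
Indole is absent, so TorT is inactive.
Malonate is absent, so GorL is active.
Zn²⁺ is absent, so JalY is inactive.
With repressor GorL bound, *purA* is not transcribed.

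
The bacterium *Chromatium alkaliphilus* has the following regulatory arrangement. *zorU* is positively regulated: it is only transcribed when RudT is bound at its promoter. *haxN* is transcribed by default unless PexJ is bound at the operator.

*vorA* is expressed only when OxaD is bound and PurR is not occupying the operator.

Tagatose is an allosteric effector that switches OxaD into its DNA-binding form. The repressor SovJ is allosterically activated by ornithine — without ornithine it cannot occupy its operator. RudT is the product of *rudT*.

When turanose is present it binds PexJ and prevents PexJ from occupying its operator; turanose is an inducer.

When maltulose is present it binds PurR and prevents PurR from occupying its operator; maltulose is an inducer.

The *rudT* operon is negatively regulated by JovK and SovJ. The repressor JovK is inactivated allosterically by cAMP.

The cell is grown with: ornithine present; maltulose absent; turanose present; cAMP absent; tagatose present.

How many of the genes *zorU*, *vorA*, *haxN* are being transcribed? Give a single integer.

1

cAMP is absent, so JovK is active.
Ornithine is present, so SovJ is active.
With repressor JovK bound, *rudT* is not transcribed.
So RudT is not produced.
Required activator RudT is absent, so *zorU* is not transcribed.
→ *zorU* is OFF.
Maltulose is absent, so PurR is active.
Tagatose is present, so OxaD is active.
With repressor PurR bound, *vorA* is not transcribed.
→ *vorA* is OFF.
Turanose is present, so PexJ is inactive.
With no repressor bound, *haxN* is transcribed.
→ *haxN* is ON.
1 of the 3 genes is transcribed.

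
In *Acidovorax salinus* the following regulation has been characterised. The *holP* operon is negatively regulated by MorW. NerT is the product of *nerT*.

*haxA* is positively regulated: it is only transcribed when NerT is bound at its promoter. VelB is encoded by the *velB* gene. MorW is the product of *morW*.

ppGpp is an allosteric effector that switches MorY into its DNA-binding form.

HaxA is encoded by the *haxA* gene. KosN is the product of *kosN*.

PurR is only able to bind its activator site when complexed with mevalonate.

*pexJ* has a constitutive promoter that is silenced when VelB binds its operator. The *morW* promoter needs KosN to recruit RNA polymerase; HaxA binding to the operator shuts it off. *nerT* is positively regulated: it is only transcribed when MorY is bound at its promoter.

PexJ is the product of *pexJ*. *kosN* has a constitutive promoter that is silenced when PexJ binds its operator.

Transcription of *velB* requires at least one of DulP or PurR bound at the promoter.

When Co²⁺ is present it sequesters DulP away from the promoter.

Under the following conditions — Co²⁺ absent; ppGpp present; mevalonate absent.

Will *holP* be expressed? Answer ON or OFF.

Co²⁺ is absent, so DulP is active.
Mevalonate is absent, so PurR is inactive.
Activator DulP is present, so *velB* is transcribed.
So VelB is produced and active.
With repressor VelB bound, *pexJ* is not transcribed.
So PexJ is not produced.
With no repressor bound, *kosN* is transcribed.
So KosN is produced and active.
ppGpp is present, so MorY is active.
No repressor is bound and MorY is active, so *nerT* is transcribed.
So NerT is produced and active.
No repressor is bound and NerT is active, so *haxA* is transcribed.
So HaxA is produced and active.
With repressor HaxA bound, *morW* is not transcribed.
So MorW is not produced.
With no repressor bound, *holP* is transcribed.

ON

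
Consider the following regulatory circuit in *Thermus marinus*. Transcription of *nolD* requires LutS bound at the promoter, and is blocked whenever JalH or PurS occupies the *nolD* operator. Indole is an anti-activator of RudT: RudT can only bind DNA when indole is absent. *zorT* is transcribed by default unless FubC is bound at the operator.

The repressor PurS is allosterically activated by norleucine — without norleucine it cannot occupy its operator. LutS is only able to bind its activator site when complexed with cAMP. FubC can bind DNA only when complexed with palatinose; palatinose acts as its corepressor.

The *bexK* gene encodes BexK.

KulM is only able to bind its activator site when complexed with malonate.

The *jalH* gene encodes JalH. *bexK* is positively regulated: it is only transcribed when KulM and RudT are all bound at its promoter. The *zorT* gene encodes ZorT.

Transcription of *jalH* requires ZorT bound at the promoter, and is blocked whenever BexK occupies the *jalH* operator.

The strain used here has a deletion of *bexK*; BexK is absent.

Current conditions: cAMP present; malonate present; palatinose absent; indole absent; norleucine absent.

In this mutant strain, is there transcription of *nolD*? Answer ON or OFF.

BexK is non-functional in this strain, so it has no effect.
Palatinose is absent, so FubC is inactive.
With no repressor bound, *zorT* is transcribed.
So ZorT is produced and active.
No repressor is bound and ZorT is active, so *jalH* is transcribed.
So JalH is produced and active.
Norleucine is absent, so PurS is inactive.
cAMP is present, so LutS is active.
With repressor JalH bound, *nolD* is not transcribed.

OFF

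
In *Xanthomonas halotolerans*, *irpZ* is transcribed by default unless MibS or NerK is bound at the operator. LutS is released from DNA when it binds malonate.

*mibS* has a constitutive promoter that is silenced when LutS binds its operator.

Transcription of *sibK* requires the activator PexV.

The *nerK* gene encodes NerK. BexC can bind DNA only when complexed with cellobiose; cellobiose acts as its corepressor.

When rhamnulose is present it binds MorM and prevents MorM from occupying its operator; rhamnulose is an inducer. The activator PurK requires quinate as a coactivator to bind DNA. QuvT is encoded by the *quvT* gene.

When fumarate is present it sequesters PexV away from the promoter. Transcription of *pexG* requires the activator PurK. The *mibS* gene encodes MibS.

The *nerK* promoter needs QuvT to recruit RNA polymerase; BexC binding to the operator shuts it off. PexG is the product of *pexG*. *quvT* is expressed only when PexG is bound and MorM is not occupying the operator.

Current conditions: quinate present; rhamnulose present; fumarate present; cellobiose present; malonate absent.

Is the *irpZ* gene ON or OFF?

ON

Malonate is absent, so LutS is active.
With repressor LutS bound, *mibS* is not transcribed.
So MibS is not produced.
Quinate is present, so PurK is active.
No repressor is bound and PurK is active, so *pexG* is transcribed.
So PexG is produced and active.
Rhamnulose is present, so MorM is inactive.
No repressor is bound and PexG is active, so *quvT* is transcribed.
So QuvT is produced and active.
Cellobiose is present, so BexC is active.
With repressor BexC bound, *nerK* is not transcribed.
So NerK is not produced.
With no repressor bound, *irpZ* is transcribed.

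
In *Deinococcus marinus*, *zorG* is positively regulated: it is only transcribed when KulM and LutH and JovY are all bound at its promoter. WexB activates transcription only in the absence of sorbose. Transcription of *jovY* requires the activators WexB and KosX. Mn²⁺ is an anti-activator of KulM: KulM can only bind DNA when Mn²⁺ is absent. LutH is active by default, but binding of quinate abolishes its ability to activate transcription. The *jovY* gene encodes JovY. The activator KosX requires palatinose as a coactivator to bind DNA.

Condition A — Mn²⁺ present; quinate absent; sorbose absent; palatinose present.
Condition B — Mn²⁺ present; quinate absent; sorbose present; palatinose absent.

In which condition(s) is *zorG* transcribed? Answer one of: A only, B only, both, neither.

neither

Condition A:
Mn²⁺ is present, so KulM is inactive.
Quinate is absent, so LutH is active.
Sorbose is absent, so WexB is active.
Palatinose is present, so KosX is active.
No repressor is bound and WexB and KosX are active, so *jovY* is transcribed.
So JovY is produced and active.
Required activator KulM is absent, so *zorG* is not transcribed.
→ *zorG* is OFF in A.
Condition B:
Mn²⁺ is present, so KulM is inactive.
Quinate is absent, so LutH is active.
Sorbose is present, so WexB is inactive.
Palatinose is absent, so KosX is inactive.
Required activator WexB is absent, so *jovY* is not transcribed.
So JovY is not produced.
Required activator KulM is absent, so *zorG* is not transcribed.
→ *zorG* is OFF in B.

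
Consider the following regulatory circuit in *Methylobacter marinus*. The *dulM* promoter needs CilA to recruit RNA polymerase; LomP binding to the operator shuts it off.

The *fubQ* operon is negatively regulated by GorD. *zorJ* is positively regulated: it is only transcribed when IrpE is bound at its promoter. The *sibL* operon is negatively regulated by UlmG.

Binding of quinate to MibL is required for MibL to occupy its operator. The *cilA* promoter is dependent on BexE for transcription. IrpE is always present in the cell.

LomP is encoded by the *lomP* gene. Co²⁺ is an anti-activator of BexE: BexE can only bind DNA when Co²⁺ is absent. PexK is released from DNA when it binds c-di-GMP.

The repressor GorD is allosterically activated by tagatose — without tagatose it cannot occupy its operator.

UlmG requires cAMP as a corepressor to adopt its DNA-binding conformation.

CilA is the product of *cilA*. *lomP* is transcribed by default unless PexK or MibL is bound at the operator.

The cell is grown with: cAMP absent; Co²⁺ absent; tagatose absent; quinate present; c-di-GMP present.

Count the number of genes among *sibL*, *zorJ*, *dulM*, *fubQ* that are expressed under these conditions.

4

cAMP is absent, so UlmG is inactive.
With no repressor bound, *sibL* is transcribed.
→ *sibL* is ON.
IrpE is produced constitutively and is active.
No repressor is bound and IrpE is active, so *zorJ* is transcribed.
→ *zorJ* is ON.
c-di-GMP is present, so PexK is inactive.
Quinate is present, so MibL is active.
With repressor MibL bound, *lomP* is not transcribed.
So LomP is not produced.
Co²⁺ is absent, so BexE is active.
No repressor is bound and BexE is active, so *cilA* is transcribed.
So CilA is produced and active.
No repressor is bound and CilA is active, so *dulM* is transcribed.
→ *dulM* is ON.
Tagatose is absent, so GorD is inactive.
With no repressor bound, *fubQ* is transcribed.
→ *fubQ* is ON.
4 of the 4 genes are transcribed.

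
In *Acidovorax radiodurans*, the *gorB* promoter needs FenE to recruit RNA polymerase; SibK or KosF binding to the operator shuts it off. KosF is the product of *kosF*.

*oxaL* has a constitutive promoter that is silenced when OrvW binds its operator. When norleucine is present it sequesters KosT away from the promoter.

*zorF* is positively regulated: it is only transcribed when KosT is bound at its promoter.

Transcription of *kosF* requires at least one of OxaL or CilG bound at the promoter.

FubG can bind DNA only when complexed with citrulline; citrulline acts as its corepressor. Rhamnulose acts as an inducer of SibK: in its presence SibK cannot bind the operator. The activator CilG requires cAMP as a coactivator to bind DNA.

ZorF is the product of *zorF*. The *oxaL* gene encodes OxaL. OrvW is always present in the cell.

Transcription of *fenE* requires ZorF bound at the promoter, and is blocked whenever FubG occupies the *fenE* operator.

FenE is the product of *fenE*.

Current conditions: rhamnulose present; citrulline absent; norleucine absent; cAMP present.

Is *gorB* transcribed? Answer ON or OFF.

Rhamnulose is present, so SibK is inactive.
Citrulline is absent, so FubG is inactive.
Norleucine is absent, so KosT is active.
No repressor is bound and KosT is active, so *zorF* is transcribed.
So ZorF is produced and active.
No repressor is bound and ZorF is active, so *fenE* is transcribed.
So FenE is produced and active.
OrvW is produced constitutively and is active.
With repressor OrvW bound, *oxaL* is not transcribed.
So OxaL is not produced.
cAMP is present, so CilG is active.
Activator CilG is present, so *kosF* is transcribed.
So KosF is produced and active.
With repressor KosF bound, *gorB* is not transcribed.

OFF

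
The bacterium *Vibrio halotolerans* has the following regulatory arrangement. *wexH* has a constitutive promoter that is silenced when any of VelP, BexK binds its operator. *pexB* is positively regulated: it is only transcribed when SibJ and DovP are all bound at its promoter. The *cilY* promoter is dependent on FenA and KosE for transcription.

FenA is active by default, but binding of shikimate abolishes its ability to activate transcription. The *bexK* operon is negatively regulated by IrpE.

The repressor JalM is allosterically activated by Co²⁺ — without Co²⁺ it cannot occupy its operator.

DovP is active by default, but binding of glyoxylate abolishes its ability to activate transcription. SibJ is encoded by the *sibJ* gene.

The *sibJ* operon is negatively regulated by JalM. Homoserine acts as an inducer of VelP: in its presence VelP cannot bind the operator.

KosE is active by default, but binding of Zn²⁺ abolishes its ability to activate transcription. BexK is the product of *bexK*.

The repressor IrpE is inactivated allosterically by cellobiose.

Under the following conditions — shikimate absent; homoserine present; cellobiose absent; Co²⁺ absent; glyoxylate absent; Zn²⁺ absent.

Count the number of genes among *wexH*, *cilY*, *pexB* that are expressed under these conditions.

3

Homoserine is present, so VelP is inactive.
Cellobiose is absent, so IrpE is active.
With repressor IrpE bound, *bexK* is not transcribed.
So BexK is not produced.
With no repressor bound, *wexH* is transcribed.
→ *wexH* is ON.
Shikimate is absent, so FenA is active.
Zn²⁺ is absent, so KosE is active.
No repressor is bound and FenA and KosE are active, so *cilY* is transcribed.
→ *cilY* is ON.
Co²⁺ is absent, so JalM is inactive.
With no repressor bound, *sibJ* is transcribed.
So SibJ is produced and active.
Glyoxylate is absent, so DovP is active.
No repressor is bound and SibJ and DovP are active, so *pexB* is transcribed.
→ *pexB* is ON.
3 of the 3 genes are transcribed.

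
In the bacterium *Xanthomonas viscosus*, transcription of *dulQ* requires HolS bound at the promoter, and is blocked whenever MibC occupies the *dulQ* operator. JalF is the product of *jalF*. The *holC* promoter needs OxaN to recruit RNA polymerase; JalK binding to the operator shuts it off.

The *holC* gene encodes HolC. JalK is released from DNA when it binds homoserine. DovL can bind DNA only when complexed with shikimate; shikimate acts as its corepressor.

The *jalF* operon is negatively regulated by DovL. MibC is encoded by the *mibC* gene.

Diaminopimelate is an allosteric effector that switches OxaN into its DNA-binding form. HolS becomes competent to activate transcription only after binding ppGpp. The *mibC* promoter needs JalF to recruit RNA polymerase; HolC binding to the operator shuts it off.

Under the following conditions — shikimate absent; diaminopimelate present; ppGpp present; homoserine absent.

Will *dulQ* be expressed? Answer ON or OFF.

Shikimate is absent, so DovL is inactive.
With no repressor bound, *jalF* is transcribed.
So JalF is produced and active.
Homoserine is absent, so JalK is active.
Diaminopimelate is present, so OxaN is active.
With repressor JalK bound, *holC* is not transcribed.
So HolC is not produced.
No repressor is bound and JalF is active, so *mibC* is transcribed.
So MibC is produced and active.
ppGpp is present, so HolS is active.
With repressor MibC bound, *dulQ* is not transcribed.

OFF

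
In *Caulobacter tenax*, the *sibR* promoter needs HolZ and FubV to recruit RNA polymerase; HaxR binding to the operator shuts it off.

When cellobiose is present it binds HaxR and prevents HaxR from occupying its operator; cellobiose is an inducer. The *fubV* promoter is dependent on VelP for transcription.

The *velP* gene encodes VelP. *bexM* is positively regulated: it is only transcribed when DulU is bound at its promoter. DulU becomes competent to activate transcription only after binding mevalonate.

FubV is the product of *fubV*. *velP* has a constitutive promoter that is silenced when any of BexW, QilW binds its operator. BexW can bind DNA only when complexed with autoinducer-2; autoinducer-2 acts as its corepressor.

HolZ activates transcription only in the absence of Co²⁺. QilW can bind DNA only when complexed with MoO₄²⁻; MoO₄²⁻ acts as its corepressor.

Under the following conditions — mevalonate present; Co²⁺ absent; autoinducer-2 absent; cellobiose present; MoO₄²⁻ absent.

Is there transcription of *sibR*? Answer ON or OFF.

ON

Co²⁺ is absent, so HolZ is active.
Cellobiose is present, so HaxR is inactive.
Autoinducer-2 is absent, so BexW is inactive.
MoO₄²⁻ is absent, so QilW is inactive.
With no repressor bound, *velP* is transcribed.
So VelP is produced and active.
No repressor is bound and VelP is active, so *fubV* is transcribed.
So FubV is produced and active.
No repressor is bound and HolZ and FubV are active, so *sibR* is transcribed.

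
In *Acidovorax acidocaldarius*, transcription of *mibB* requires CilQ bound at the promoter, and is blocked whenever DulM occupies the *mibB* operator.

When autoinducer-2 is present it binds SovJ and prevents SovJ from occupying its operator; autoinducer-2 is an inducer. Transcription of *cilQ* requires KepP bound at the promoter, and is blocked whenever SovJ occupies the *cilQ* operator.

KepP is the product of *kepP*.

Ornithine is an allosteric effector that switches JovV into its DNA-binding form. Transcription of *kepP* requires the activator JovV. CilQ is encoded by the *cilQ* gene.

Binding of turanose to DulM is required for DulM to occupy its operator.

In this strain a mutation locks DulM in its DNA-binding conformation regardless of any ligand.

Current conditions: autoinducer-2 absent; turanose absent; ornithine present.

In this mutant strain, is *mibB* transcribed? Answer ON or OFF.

Autoinducer-2 is absent, so SovJ is active.
Ornithine is present, so JovV is active.
No repressor is bound and JovV is active, so *kepP* is transcribed.
So KepP is produced and active.
With repressor SovJ bound, *cilQ* is not transcribed.
So CilQ is not produced.
DulM is constitutively active in this strain.
With repressor DulM bound, *mibB* is not transcribed.

OFF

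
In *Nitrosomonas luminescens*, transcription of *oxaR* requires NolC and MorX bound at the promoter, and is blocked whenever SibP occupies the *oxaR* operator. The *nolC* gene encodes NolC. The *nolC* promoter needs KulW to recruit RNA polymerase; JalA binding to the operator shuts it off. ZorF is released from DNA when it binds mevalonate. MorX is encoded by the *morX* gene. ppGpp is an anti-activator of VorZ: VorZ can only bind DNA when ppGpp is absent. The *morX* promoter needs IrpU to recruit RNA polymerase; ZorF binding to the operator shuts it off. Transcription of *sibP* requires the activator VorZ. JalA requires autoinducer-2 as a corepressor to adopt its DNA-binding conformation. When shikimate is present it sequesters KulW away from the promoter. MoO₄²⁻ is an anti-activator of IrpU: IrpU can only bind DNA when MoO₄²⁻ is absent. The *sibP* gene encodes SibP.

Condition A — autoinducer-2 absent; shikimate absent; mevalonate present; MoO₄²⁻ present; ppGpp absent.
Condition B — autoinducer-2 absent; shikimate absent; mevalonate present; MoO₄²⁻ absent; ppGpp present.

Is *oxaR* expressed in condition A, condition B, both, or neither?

B only

Condition A:
Autoinducer-2 is absent, so JalA is inactive.
Shikimate is absent, so KulW is active.
No repressor is bound and KulW is active, so *nolC* is transcribed.
So NolC is produced and active.
Mevalonate is present, so ZorF is inactive.
MoO₄²⁻ is present, so IrpU is inactive.
Required activator IrpU is absent, so *morX* is not transcribed.
So MorX is not produced.
ppGpp is absent, so VorZ is active.
No repressor is bound and VorZ is active, so *sibP* is transcribed.
So SibP is produced and active.
With repressor SibP bound, *oxaR* is not transcribed.
→ *oxaR* is OFF in A.
Condition B:
Autoinducer-2 is absent, so JalA is inactive.
Shikimate is absent, so KulW is active.
No repressor is bound and KulW is active, so *nolC* is transcribed.
So NolC is produced and active.
Mevalonate is present, so ZorF is inactive.
MoO₄²⁻ is absent, so IrpU is active.
No repressor is bound and IrpU is active, so *morX* is transcribed.
So MorX is produced and active.
ppGpp is present, so VorZ is inactive.
Required activator VorZ is absent, so *sibP* is not transcribed.
So SibP is not produced.
No repressor is bound and NolC and MorX are active, so *oxaR* is transcribed.
→ *oxaR* is ON in B.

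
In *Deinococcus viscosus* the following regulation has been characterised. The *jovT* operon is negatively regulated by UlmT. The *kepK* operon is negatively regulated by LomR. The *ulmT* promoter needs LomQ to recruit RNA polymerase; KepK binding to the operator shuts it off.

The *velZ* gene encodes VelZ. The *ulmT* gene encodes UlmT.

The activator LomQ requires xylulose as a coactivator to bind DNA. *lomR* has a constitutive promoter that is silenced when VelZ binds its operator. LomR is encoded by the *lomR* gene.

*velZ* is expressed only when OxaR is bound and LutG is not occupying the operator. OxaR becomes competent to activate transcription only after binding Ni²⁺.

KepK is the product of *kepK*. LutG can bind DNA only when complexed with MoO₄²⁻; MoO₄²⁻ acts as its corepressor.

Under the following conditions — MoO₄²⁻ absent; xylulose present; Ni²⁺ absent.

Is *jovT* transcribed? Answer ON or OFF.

Ni²⁺ is absent, so OxaR is inactive.
MoO₄²⁻ is absent, so LutG is inactive.
Required activator OxaR is absent, so *velZ* is not transcribed.
So VelZ is not produced.
With no repressor bound, *lomR* is transcribed.
So LomR is produced and active.
With repressor LomR bound, *kepK* is not transcribed.
So KepK is not produced.
Xylulose is present, so LomQ is active.
No repressor is bound and LomQ is active, so *ulmT* is transcribed.
So UlmT is produced and active.
With repressor UlmT bound, *jovT* is not transcribed.

OFF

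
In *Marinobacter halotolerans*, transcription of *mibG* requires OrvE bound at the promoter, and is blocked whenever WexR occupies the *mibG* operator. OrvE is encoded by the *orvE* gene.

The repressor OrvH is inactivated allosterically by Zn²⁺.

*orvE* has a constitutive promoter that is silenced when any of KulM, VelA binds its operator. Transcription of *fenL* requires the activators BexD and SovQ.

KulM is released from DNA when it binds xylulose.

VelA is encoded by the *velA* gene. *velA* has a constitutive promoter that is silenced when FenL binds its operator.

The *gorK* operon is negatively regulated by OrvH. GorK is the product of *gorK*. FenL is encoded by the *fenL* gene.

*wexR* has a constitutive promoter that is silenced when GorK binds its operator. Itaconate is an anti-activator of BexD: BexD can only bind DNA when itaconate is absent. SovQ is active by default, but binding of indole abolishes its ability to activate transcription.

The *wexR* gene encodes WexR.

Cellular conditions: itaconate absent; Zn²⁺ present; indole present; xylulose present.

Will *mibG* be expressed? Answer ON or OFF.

Xylulose is present, so KulM is inactive.
Itaconate is absent, so BexD is active.
Indole is present, so SovQ is inactive.
Required activator SovQ is absent, so *fenL* is not transcribed.
So FenL is not produced.
With no repressor bound, *velA* is transcribed.
So VelA is produced and active.
With repressor VelA bound, *orvE* is not transcribed.
So OrvE is not produced.
Zn²⁺ is present, so OrvH is inactive.
With no repressor bound, *gorK* is transcribed.
So GorK is produced and active.
With repressor GorK bound, *wexR* is not transcribed.
So WexR is not produced.
Required activator OrvE is absent, so *mibG* is not transcribed.

OFF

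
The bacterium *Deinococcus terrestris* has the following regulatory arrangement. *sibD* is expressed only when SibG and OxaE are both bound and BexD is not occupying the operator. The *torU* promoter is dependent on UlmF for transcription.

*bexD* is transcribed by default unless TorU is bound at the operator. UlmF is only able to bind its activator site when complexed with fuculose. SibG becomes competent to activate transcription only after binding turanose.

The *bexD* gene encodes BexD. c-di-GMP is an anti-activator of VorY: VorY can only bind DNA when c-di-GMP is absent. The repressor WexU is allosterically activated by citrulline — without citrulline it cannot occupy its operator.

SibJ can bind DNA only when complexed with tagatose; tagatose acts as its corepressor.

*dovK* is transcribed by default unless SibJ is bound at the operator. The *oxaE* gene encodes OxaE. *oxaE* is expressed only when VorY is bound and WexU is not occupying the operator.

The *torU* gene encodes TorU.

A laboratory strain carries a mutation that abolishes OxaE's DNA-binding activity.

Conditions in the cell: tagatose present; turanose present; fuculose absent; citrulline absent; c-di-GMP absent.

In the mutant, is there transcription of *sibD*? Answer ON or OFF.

OFF

Fuculose is absent, so UlmF is inactive.
Required activator UlmF is absent, so *torU* is not transcribed.
So TorU is not produced.
With no repressor bound, *bexD* is transcribed.
So BexD is produced and active.
Turanose is present, so SibG is active.
OxaE is non-functional in this strain, so it has no effect.
With repressor BexD bound, *sibD* is not transcribed.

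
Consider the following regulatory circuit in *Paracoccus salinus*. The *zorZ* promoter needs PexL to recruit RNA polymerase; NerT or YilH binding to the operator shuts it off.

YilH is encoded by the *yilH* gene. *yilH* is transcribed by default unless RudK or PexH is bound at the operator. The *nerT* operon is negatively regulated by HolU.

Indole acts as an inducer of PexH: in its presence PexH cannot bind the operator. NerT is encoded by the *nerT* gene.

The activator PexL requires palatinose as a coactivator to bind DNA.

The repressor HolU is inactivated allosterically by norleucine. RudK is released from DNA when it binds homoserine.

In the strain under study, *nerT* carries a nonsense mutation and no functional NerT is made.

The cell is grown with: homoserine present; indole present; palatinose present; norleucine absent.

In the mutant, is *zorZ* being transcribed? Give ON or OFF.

OFF

Palatinose is present, so PexL is active.
NerT is non-functional in this strain, so it has no effect.
Homoserine is present, so RudK is inactive.
Indole is present, so PexH is inactive.
With no repressor bound, *yilH* is transcribed.
So YilH is produced and active.
With repressor YilH bound, *zorZ* is not transcribed.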